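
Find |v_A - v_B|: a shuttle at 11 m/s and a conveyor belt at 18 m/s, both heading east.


Given: v_A = 11 m/s east, v_B = 18 m/s east
Both move in the same direction; relative speed = |v_A - v_B|
|11 - 18| = |-7|
= 7 m/s

7 m/s


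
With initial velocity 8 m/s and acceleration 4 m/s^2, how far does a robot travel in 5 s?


Given: v0 = 8 m/s, a = 4 m/s^2, t = 5 s
Using s = v0*t + (1/2)*a*t^2
s = 8*5 + (1/2)*4*5^2
s = 40 + (1/2)*100
s = 40 + 50
s = 90

90 m


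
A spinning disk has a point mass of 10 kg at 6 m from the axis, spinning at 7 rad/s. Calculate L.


Given: m = 10 kg, r = 6 m, omega = 7 rad/s
For a point mass: I = m*r^2
I = 10*6^2 = 10*36 = 360
L = I*omega = 360*7
L = 2520 kg*m^2/s

2520 kg*m^2/s


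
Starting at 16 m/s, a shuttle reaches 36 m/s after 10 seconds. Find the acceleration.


Given: initial velocity v0 = 16 m/s, final velocity v = 36 m/s, time t = 10 s
Using a = (v - v0) / t
a = (36 - 16) / 10
a = 20 / 10
a = 2 m/s^2

2 m/s^2


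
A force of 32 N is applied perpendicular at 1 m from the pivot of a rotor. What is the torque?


Given: F = 32 N, r = 1 m, angle = 90 deg (perpendicular)
Using tau = F * r * sin(90)
sin(90) = 1
tau = 32 * 1 * 1
tau = 32 Nm

32 Nm


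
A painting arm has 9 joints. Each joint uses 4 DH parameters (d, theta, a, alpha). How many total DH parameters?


Given: 9 joints, 4 DH parameters per joint (d, theta, a, alpha)
Total DH parameters = number_of_joints * 4
Total = 9 * 4
Total = 36

36


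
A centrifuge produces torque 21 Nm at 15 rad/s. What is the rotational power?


Given: tau = 21 Nm, omega = 15 rad/s
Using P = tau * omega
P = 21 * 15
P = 315 W

315 W


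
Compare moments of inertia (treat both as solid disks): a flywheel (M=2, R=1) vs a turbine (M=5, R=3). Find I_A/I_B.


Given: M1=2 kg, R1=1 m, M2=5 kg, R2=3 m
For a disk: I = (1/2)*M*R^2, so I_A/I_B = (M1*R1^2)/(M2*R2^2)
M1*R1^2 = 2*1 = 2
M2*R2^2 = 5*9 = 45
I_A/I_B = 2/45 = 2/45

2/45


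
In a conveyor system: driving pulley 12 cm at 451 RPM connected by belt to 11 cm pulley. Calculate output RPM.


Given: D1 = 12 cm, w1 = 451 RPM, D2 = 11 cm
Using D1*w1 = D2*w2
w2 = D1*w1 / D2
w2 = 12*451 / 11
w2 = 5412 / 11
w2 = 492 RPM

492 RPM


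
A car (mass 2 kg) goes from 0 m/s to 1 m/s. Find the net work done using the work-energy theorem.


Given: m = 2 kg, v0 = 0 m/s, v = 1 m/s
Using W = (1/2)*m*(v^2 - v0^2)
v^2 = 1^2 = 1
v0^2 = 0^2 = 0
v^2 - v0^2 = 1 - 0 = 1
W = (1/2)*2*1 = 1 J

1 J


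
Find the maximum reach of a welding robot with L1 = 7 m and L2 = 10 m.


Given: L1 = 7 m, L2 = 10 m
For a 2-link planar arm, max reach = L1 + L2 (fully extended)
Max reach = 7 + 10
Max reach = 17 m

17 m


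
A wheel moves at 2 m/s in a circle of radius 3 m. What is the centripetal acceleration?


Given: v = 2 m/s, r = 3 m
Using a_c = v^2 / r
a_c = 2^2 / 3
a_c = 4 / 3
a_c = 4/3 m/s^2

4/3 m/s^2


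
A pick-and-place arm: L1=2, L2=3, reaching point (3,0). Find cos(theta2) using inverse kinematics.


Given: L1 = 2, L2 = 3, target (x, y) = (3, 0)
Using cos(theta2) = (x^2 + y^2 - L1^2 - L2^2) / (2*L1*L2)
x^2 + y^2 = 3^2 + 0 = 9
L1^2 + L2^2 = 4 + 9 = 13
Numerator = 9 - 13 = -4
Denominator = 2*2*3 = 12
cos(theta2) = -4/12 = -1/3

-1/3


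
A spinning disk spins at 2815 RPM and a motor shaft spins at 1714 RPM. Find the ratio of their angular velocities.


Given: RPM_A = 2815, RPM_B = 1714
omega = 2*pi*RPM/60, so omega_A/omega_B = RPM_A / RPM_B
omega_A/omega_B = 2815 / 1714
omega_A/omega_B = 2815/1714

2815/1714


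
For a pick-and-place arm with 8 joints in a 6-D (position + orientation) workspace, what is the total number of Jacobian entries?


Given: task space dimension = 6, joints = 8
Jacobian is a 6 x 8 matrix
Total entries = rows * columns
Total = 6 * 8
Total = 48

48


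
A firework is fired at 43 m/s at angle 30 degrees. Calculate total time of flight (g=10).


Given: v0 = 43 m/s, theta = 30 deg, g = 10 m/s^2
sin(30) = 1/2
Using T = 2*v0*sin(theta) / g
T = 2*43*1/2 / 10
T = 43 / 10
T = 43/10 s

43/10 s


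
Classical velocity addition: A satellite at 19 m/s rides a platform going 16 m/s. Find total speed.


Given: object velocity = 19 m/s, platform velocity = 16 m/s (same direction)
Using classical velocity addition: v_total = v_object + v_platform
v_total = 19 + 16
v_total = 35 m/s

35 m/s


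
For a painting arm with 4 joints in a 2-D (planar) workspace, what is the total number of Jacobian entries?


Given: task space dimension = 2, joints = 4
Jacobian is a 2 x 4 matrix
Total entries = rows * columns
Total = 2 * 4
Total = 8

8


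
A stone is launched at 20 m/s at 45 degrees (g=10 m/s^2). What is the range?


Given: v0 = 20 m/s, theta = 45 deg, g = 10 m/s^2
sin(2*45) = sin(90) = 1
Using R = v0^2 * sin(2*theta) / g
R = 20^2 * 1 / 10
R = 400 / 10
R = 40 m

40 m


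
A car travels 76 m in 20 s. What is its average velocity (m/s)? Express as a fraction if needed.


Given: distance d = 76 m, time t = 20 s
Using v = d / t
v = 76 / 20
v = 19/5 m/s

19/5 m/s


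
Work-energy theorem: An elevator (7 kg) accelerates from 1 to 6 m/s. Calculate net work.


Given: m = 7 kg, v0 = 1 m/s, v = 6 m/s
Using W = (1/2)*m*(v^2 - v0^2)
v^2 = 6^2 = 36
v0^2 = 1^2 = 1
v^2 - v0^2 = 36 - 1 = 35
W = (1/2)*7*35 = 245/2 J

245/2 J


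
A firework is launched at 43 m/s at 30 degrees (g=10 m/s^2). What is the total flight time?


Given: v0 = 43 m/s, theta = 30 deg, g = 10 m/s^2
sin(30) = 1/2
Using T = 2*v0*sin(theta) / g
T = 2*43*1/2 / 10
T = 43 / 10
T = 43/10 s

43/10 s


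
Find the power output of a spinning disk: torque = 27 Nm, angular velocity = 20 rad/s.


Given: tau = 27 Nm, omega = 20 rad/s
Using P = tau * omega
P = 27 * 20
P = 540 W

540 W


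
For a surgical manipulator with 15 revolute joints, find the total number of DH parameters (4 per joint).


Given: 15 joints, 4 DH parameters per joint (d, theta, a, alpha)
Total DH parameters = number_of_joints * 4
Total = 15 * 4
Total = 60

60


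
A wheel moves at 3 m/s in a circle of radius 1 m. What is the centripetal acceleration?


Given: v = 3 m/s, r = 1 m
Using a_c = v^2 / r
a_c = 3^2 / 1
a_c = 9 / 1
a_c = 9 m/s^2

9 m/s^2


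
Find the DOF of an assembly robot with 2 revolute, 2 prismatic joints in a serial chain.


Given: serial robot with 2 revolute, 2 prismatic joints
DOF contribution per joint type: revolute=1, prismatic=1, spherical=3, fixed=0
DOF = 2*1 + 2*1
DOF = 4

4


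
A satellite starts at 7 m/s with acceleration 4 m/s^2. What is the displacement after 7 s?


Given: v0 = 7 m/s, a = 4 m/s^2, t = 7 s
Using s = v0*t + (1/2)*a*t^2
s = 7*7 + (1/2)*4*7^2
s = 49 + (1/2)*196
s = 49 + 98
s = 147

147 m


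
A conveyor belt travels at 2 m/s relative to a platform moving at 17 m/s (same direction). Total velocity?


Given: object velocity = 2 m/s, platform velocity = 17 m/s (same direction)
Using classical velocity addition: v_total = v_object + v_platform
v_total = 2 + 17
v_total = 19 m/s

19 m/s


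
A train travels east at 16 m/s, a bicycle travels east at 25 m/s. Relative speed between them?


Given: v_A = 16 m/s east, v_B = 25 m/s east
Both move in the same direction; relative speed = |v_A - v_B|
|16 - 25| = |-9|
= 9 m/s

9 m/s


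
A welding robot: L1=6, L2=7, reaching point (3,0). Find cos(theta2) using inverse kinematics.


Given: L1 = 6, L2 = 7, target (x, y) = (3, 0)
Using cos(theta2) = (x^2 + y^2 - L1^2 - L2^2) / (2*L1*L2)
x^2 + y^2 = 3^2 + 0 = 9
L1^2 + L2^2 = 36 + 49 = 85
Numerator = 9 - 85 = -76
Denominator = 2*6*7 = 84
cos(theta2) = -76/84 = -19/21

-19/21


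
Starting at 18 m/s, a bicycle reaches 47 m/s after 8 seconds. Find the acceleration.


Given: initial velocity v0 = 18 m/s, final velocity v = 47 m/s, time t = 8 s
Using a = (v - v0) / t
a = (47 - 18) / 8
a = 29 / 8
a = 29/8 m/s^2

29/8 m/s^2


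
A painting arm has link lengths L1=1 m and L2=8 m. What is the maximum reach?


Given: L1 = 1 m, L2 = 8 m
For a 2-link planar arm, max reach = L1 + L2 (fully extended)
Max reach = 1 + 8
Max reach = 9 m

9 m


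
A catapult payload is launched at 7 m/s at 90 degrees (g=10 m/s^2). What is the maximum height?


Given: v0 = 7 m/s, theta = 90 deg, g = 10 m/s^2
sin^2(90) = 1
Using H = v0^2 * sin^2(theta) / (2*g)
H = 7^2 * 1 / (2*10)
H = 49 * 1 / 20
H = 49 / 20
H = 49/20 m

49/20 m


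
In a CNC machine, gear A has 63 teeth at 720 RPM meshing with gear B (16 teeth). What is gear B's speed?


Given: N1 = 63 teeth, w1 = 720 RPM, N2 = 16 teeth
Using N1*w1 = N2*w2
w2 = N1*w1 / N2
w2 = 63*720 / 16
w2 = 45360 / 16
w2 = 2835 RPM

2835 RPM


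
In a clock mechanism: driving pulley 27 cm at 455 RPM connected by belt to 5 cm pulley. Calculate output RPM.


Given: D1 = 27 cm, w1 = 455 RPM, D2 = 5 cm
Using D1*w1 = D2*w2
w2 = D1*w1 / D2
w2 = 27*455 / 5
w2 = 12285 / 5
w2 = 2457 RPM

2457 RPM


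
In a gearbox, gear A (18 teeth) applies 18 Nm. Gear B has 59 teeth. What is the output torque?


Given: N1 = 18, N2 = 59, T1 = 18 Nm
Using T2/T1 = N2/N1
T2 = T1 * N2 / N1
T2 = 18 * 59 / 18
T2 = 1062 / 18
T2 = 59 Nm

59 Nm


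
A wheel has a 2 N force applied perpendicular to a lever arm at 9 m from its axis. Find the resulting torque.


Given: F = 2 N, r = 9 m, angle = 90 deg (perpendicular)
Using tau = F * r * sin(90)
sin(90) = 1
tau = 2 * 9 * 1
tau = 18 Nm

18 Nm


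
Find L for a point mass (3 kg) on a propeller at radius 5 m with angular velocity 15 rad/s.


Given: m = 3 kg, r = 5 m, omega = 15 rad/s
For a point mass: I = m*r^2
I = 3*5^2 = 3*25 = 75
L = I*omega = 75*15
L = 1125 kg*m^2/s

1125 kg*m^2/s


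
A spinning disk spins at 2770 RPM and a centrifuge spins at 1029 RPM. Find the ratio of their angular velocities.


Given: RPM_A = 2770, RPM_B = 1029
omega = 2*pi*RPM/60, so omega_A/omega_B = RPM_A / RPM_B
omega_A/omega_B = 2770 / 1029
omega_A/omega_B = 2770/1029

2770/1029


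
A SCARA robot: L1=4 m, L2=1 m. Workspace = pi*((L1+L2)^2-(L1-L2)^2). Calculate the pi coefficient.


Given: L1 = 4, L2 = 1
(L1+L2)^2 = (5)^2 = 25
(L1-L2)^2 = (3)^2 = 9
Difference = 25 - 9 = 16
This equals 4*L1*L2 = 4*4*1 = 16
Workspace area = 16*pi

16


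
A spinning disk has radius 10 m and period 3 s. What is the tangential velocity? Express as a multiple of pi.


Given: radius r = 10 m, period T = 3 s
Using v = 2*pi*r / T
v = 2*pi*10 / 3
v = 20*pi / 3
v = 20/3*pi m/s

20/3*pi m/s


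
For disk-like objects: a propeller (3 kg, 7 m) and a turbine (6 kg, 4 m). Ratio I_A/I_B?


Given: M1=3 kg, R1=7 m, M2=6 kg, R2=4 m
For a disk: I = (1/2)*M*R^2, so I_A/I_B = (M1*R1^2)/(M2*R2^2)
M1*R1^2 = 3*49 = 147
M2*R2^2 = 6*16 = 96
I_A/I_B = 147/96 = 49/32

49/32


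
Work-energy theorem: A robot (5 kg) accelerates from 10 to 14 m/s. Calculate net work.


Given: m = 5 kg, v0 = 10 m/s, v = 14 m/s
Using W = (1/2)*m*(v^2 - v0^2)
v^2 = 14^2 = 196
v0^2 = 10^2 = 100
v^2 - v0^2 = 196 - 100 = 96
W = (1/2)*5*96 = 240 J

240 J


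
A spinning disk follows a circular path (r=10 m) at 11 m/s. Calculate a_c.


Given: v = 11 m/s, r = 10 m
Using a_c = v^2 / r
a_c = 11^2 / 10
a_c = 121 / 10
a_c = 121/10 m/s^2

121/10 m/s^2


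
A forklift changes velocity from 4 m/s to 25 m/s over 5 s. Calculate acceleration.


Given: initial velocity v0 = 4 m/s, final velocity v = 25 m/s, time t = 5 s
Using a = (v - v0) / t
a = (25 - 4) / 5
a = 21 / 5
a = 21/5 m/s^2

21/5 m/s^2


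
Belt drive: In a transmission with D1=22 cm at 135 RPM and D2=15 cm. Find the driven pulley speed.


Given: D1 = 22 cm, w1 = 135 RPM, D2 = 15 cm
Using D1*w1 = D2*w2
w2 = D1*w1 / D2
w2 = 22*135 / 15
w2 = 2970 / 15
w2 = 198 RPM

198 RPM


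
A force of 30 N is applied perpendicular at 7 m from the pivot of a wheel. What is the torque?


Given: F = 30 N, r = 7 m, angle = 90 deg (perpendicular)
Using tau = F * r * sin(90)
sin(90) = 1
tau = 30 * 7 * 1
tau = 210 Nm

210 Nm


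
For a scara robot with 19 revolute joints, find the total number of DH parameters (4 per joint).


Given: 19 joints, 4 DH parameters per joint (d, theta, a, alpha)
Total DH parameters = number_of_joints * 4
Total = 19 * 4
Total = 76

76


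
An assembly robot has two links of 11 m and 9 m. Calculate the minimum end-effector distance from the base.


Given: L1 = 11 m, L2 = 9 m
For a 2-link planar arm, min reach = |L1 - L2| (second link folded back)
Min reach = |11 - 9|
Min reach = 2 m

2 m


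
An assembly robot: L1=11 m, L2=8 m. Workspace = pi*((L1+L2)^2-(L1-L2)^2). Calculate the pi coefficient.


Given: L1 = 11, L2 = 8
(L1+L2)^2 = (19)^2 = 361
(L1-L2)^2 = (3)^2 = 9
Difference = 361 - 9 = 352
This equals 4*L1*L2 = 4*11*8 = 352
Workspace area = 352*pi

352


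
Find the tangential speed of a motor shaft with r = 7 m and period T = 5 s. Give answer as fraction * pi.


Given: radius r = 7 m, period T = 5 s
Using v = 2*pi*r / T
v = 2*pi*7 / 5
v = 14*pi / 5
v = 14/5*pi m/s

14/5*pi m/s


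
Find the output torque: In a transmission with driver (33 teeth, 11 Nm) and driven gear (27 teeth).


Given: N1 = 33, N2 = 27, T1 = 11 Nm
Using T2/T1 = N2/N1
T2 = T1 * N2 / N1
T2 = 11 * 27 / 33
T2 = 297 / 33
T2 = 9 Nm

9 Nm


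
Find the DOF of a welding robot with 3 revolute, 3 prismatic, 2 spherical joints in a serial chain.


Given: serial robot with 3 revolute, 3 prismatic, 2 spherical joints
DOF contribution per joint type: revolute=1, prismatic=1, spherical=3, fixed=0
DOF = 3*1 + 3*1 + 2*3
DOF = 12

12


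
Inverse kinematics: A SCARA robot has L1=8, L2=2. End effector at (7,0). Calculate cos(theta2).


Given: L1 = 8, L2 = 2, target (x, y) = (7, 0)
Using cos(theta2) = (x^2 + y^2 - L1^2 - L2^2) / (2*L1*L2)
x^2 + y^2 = 7^2 + 0 = 49
L1^2 + L2^2 = 64 + 4 = 68
Numerator = 49 - 68 = -19
Denominator = 2*8*2 = 32
cos(theta2) = -19/32 = -19/32

-19/32


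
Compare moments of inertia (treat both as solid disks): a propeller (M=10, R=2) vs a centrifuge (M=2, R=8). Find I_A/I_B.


Given: M1=10 kg, R1=2 m, M2=2 kg, R2=8 m
For a disk: I = (1/2)*M*R^2, so I_A/I_B = (M1*R1^2)/(M2*R2^2)
M1*R1^2 = 10*4 = 40
M2*R2^2 = 2*64 = 128
I_A/I_B = 40/128 = 5/16

5/16


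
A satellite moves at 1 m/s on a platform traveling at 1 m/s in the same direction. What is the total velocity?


Given: object velocity = 1 m/s, platform velocity = 1 m/s (same direction)
Using classical velocity addition: v_total = v_object + v_platform
v_total = 1 + 1
v_total = 2 m/s

2 m/s


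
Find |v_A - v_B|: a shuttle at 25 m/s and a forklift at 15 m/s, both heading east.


Given: v_A = 25 m/s east, v_B = 15 m/s east
Both move in the same direction; relative speed = |v_A - v_B|
|25 - 15| = |10|
= 10 m/s

10 m/s


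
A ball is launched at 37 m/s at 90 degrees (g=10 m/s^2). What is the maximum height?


Given: v0 = 37 m/s, theta = 90 deg, g = 10 m/s^2
sin^2(90) = 1
Using H = v0^2 * sin^2(theta) / (2*g)
H = 37^2 * 1 / (2*10)
H = 1369 * 1 / 20
H = 1369 / 20
H = 1369/20 m

1369/20 m


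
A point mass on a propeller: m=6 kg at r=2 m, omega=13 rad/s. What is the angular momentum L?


Given: m = 6 kg, r = 2 m, omega = 13 rad/s
For a point mass: I = m*r^2
I = 6*2^2 = 6*4 = 24
L = I*omega = 24*13
L = 312 kg*m^2/s

312 kg*m^2/s


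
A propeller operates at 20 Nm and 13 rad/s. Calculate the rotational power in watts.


Given: tau = 20 Nm, omega = 13 rad/s
Using P = tau * omega
P = 20 * 13
P = 260 W

260 W


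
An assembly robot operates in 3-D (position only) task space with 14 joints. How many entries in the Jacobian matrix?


Given: task space dimension = 3, joints = 14
Jacobian is a 3 x 14 matrix
Total entries = rows * columns
Total = 3 * 14
Total = 42

42


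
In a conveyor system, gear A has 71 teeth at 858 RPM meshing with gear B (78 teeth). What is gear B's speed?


Given: N1 = 71 teeth, w1 = 858 RPM, N2 = 78 teeth
Using N1*w1 = N2*w2
w2 = N1*w1 / N2
w2 = 71*858 / 78
w2 = 60918 / 78
w2 = 781 RPM

781 RPM


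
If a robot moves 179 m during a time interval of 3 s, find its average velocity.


Given: distance d = 179 m, time t = 3 s
Using v = d / t
v = 179 / 3
v = 179/3 m/s

179/3 m/s


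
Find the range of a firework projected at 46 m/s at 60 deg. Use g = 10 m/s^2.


Given: v0 = 46 m/s, theta = 60 deg, g = 10 m/s^2
sin(2*60) = sin(120) = sqrt(3)/2
Using R = v0^2 * sin(2*theta) / g
R = 46^2 * (sqrt(3)/2) / 10
R = 2116 * sqrt(3) / 20
R = 529/5*sqrt(3) m

529/5*sqrt(3) m


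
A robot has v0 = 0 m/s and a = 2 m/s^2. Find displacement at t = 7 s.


Given: v0 = 0 m/s, a = 2 m/s^2, t = 7 s
Using s = v0*t + (1/2)*a*t^2
s = 0*7 + (1/2)*2*7^2
s = 0 + (1/2)*98
s = 0 + 49
s = 49

49 m


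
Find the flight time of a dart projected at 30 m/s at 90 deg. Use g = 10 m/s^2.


Given: v0 = 30 m/s, theta = 90 deg, g = 10 m/s^2
sin(90) = 1
Using T = 2*v0*sin(theta) / g
T = 2*30*1 / 10
T = 60 / 10
T = 6 s

6 s


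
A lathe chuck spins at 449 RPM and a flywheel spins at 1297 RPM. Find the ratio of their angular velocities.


Given: RPM_A = 449, RPM_B = 1297
omega = 2*pi*RPM/60, so omega_A/omega_B = RPM_A / RPM_B
omega_A/omega_B = 449 / 1297
omega_A/omega_B = 449/1297

449/1297


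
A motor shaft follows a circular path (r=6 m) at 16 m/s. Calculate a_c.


Given: v = 16 m/s, r = 6 m
Using a_c = v^2 / r
a_c = 16^2 / 6
a_c = 256 / 6
a_c = 128/3 m/s^2

128/3 m/s^2


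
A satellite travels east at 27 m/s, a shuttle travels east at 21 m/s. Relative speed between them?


Given: v_A = 27 m/s east, v_B = 21 m/s east
Both move in the same direction; relative speed = |v_A - v_B|
|27 - 21| = |6|
= 6 m/s

6 m/s


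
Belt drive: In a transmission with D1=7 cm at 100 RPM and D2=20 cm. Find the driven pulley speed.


Given: D1 = 7 cm, w1 = 100 RPM, D2 = 20 cm
Using D1*w1 = D2*w2
w2 = D1*w1 / D2
w2 = 7*100 / 20
w2 = 700 / 20
w2 = 35 RPM

35 RPM


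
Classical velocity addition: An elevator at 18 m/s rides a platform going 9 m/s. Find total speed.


Given: object velocity = 18 m/s, platform velocity = 9 m/s (same direction)
Using classical velocity addition: v_total = v_object + v_platform
v_total = 18 + 9
v_total = 27 m/s

27 m/s


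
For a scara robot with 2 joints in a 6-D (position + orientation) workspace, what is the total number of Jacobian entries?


Given: task space dimension = 6, joints = 2
Jacobian is a 6 x 2 matrix
Total entries = rows * columns
Total = 6 * 2
Total = 12

12


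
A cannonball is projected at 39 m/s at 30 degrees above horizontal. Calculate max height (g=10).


Given: v0 = 39 m/s, theta = 30 deg, g = 10 m/s^2
sin^2(30) = 1/4
Using H = v0^2 * sin^2(theta) / (2*g)
H = 39^2 * 1/4 / (2*10)
H = 1521 * 1/4 / 20
H = 1521/4 / 20
H = 1521/80 m

1521/80 m


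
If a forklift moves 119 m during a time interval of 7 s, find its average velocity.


Given: distance d = 119 m, time t = 7 s
Using v = d / t
v = 119 / 7
v = 17 m/s

17 m/s


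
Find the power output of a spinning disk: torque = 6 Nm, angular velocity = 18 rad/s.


Given: tau = 6 Nm, omega = 18 rad/s
Using P = tau * omega
P = 6 * 18
P = 108 W

108 W


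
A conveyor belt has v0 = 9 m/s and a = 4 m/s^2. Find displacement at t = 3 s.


Given: v0 = 9 m/s, a = 4 m/s^2, t = 3 s
Using s = v0*t + (1/2)*a*t^2
s = 9*3 + (1/2)*4*3^2
s = 27 + (1/2)*36
s = 27 + 18
s = 45

45 m


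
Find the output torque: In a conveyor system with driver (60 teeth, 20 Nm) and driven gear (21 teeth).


Given: N1 = 60, N2 = 21, T1 = 20 Nm
Using T2/T1 = N2/N1
T2 = T1 * N2 / N1
T2 = 20 * 21 / 60
T2 = 420 / 60
T2 = 7 Nm

7 Nm


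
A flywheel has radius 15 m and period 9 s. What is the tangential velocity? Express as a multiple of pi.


Given: radius r = 15 m, period T = 9 s
Using v = 2*pi*r / T
v = 2*pi*15 / 9
v = 30*pi / 9
v = 10/3*pi m/s

10/3*pi m/s


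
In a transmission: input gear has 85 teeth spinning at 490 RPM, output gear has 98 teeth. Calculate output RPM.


Given: N1 = 85 teeth, w1 = 490 RPM, N2 = 98 teeth
Using N1*w1 = N2*w2
w2 = N1*w1 / N2
w2 = 85*490 / 98
w2 = 41650 / 98
w2 = 425 RPM

425 RPM


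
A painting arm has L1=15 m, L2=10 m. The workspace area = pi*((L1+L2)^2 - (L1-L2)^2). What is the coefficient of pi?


Given: L1 = 15, L2 = 10
(L1+L2)^2 = (25)^2 = 625
(L1-L2)^2 = (5)^2 = 25
Difference = 625 - 25 = 600
This equals 4*L1*L2 = 4*15*10 = 600
Workspace area = 600*pi

600


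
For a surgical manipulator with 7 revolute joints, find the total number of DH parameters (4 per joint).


Given: 7 joints, 4 DH parameters per joint (d, theta, a, alpha)
Total DH parameters = number_of_joints * 4
Total = 7 * 4
Total = 28

28


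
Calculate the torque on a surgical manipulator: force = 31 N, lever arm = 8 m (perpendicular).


Given: F = 31 N, r = 8 m, angle = 90 deg (perpendicular)
Using tau = F * r * sin(90)
sin(90) = 1
tau = 31 * 8 * 1
tau = 248 Nm

248 Nm


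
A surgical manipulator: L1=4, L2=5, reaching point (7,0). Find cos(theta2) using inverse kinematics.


Given: L1 = 4, L2 = 5, target (x, y) = (7, 0)
Using cos(theta2) = (x^2 + y^2 - L1^2 - L2^2) / (2*L1*L2)
x^2 + y^2 = 7^2 + 0 = 49
L1^2 + L2^2 = 16 + 25 = 41
Numerator = 49 - 41 = 8
Denominator = 2*4*5 = 40
cos(theta2) = 8/40 = 1/5

1/5


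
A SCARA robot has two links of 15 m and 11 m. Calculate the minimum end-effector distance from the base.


Given: L1 = 15 m, L2 = 11 m
For a 2-link planar arm, min reach = |L1 - L2| (second link folded back)
Min reach = |15 - 11|
Min reach = 4 m

4 m


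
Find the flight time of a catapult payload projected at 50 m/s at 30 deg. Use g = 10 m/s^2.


Given: v0 = 50 m/s, theta = 30 deg, g = 10 m/s^2
sin(30) = 1/2
Using T = 2*v0*sin(theta) / g
T = 2*50*1/2 / 10
T = 50 / 10
T = 5 s

5 s


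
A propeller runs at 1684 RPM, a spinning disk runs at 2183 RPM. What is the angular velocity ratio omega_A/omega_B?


Given: RPM_A = 1684, RPM_B = 2183
omega = 2*pi*RPM/60, so omega_A/omega_B = RPM_A / RPM_B
omega_A/omega_B = 1684 / 2183
omega_A/omega_B = 1684/2183

1684/2183


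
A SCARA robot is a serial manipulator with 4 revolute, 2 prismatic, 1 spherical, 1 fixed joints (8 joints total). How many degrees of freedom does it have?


Given: serial robot with 4 revolute, 2 prismatic, 1 spherical, 1 fixed joints
DOF contribution per joint type: revolute=1, prismatic=1, spherical=3, fixed=0
DOF = 4*1 + 2*1 + 1*3 + 1*0
DOF = 9

9


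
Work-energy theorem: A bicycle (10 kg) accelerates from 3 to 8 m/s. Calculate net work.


Given: m = 10 kg, v0 = 3 m/s, v = 8 m/s
Using W = (1/2)*m*(v^2 - v0^2)
v^2 = 8^2 = 64
v0^2 = 3^2 = 9
v^2 - v0^2 = 64 - 9 = 55
W = (1/2)*10*55 = 275 J

275 J


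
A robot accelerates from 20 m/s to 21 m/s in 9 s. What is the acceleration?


Given: initial velocity v0 = 20 m/s, final velocity v = 21 m/s, time t = 9 s
Using a = (v - v0) / t
a = (21 - 20) / 9
a = 1 / 9
a = 1/9 m/s^2

1/9 m/s^2


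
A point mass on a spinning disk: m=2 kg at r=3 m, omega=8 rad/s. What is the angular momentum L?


Given: m = 2 kg, r = 3 m, omega = 8 rad/s
For a point mass: I = m*r^2
I = 2*3^2 = 2*9 = 18
L = I*omega = 18*8
L = 144 kg*m^2/s

144 kg*m^2/s


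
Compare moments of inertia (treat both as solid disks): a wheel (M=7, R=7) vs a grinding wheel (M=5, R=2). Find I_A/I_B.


Given: M1=7 kg, R1=7 m, M2=5 kg, R2=2 m
For a disk: I = (1/2)*M*R^2, so I_A/I_B = (M1*R1^2)/(M2*R2^2)
M1*R1^2 = 7*49 = 343
M2*R2^2 = 5*4 = 20
I_A/I_B = 343/20 = 343/20

343/20


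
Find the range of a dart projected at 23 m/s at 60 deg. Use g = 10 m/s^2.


Given: v0 = 23 m/s, theta = 60 deg, g = 10 m/s^2
sin(2*60) = sin(120) = sqrt(3)/2
Using R = v0^2 * sin(2*theta) / g
R = 23^2 * (sqrt(3)/2) / 10
R = 529 * sqrt(3) / 20
R = 529/20*sqrt(3) m

529/20*sqrt(3) m


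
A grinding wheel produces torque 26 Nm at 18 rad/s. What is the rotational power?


Given: tau = 26 Nm, omega = 18 rad/s
Using P = tau * omega
P = 26 * 18
P = 468 W

468 W


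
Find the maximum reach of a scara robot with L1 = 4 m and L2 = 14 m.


Given: L1 = 4 m, L2 = 14 m
For a 2-link planar arm, max reach = L1 + L2 (fully extended)
Max reach = 4 + 14
Max reach = 18 m

18 m


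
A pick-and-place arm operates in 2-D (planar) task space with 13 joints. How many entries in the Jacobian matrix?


Given: task space dimension = 2, joints = 13
Jacobian is a 2 x 13 matrix
Total entries = rows * columns
Total = 2 * 13
Total = 26

26


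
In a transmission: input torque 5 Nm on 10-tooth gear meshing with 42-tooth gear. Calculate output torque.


Given: N1 = 10, N2 = 42, T1 = 5 Nm
Using T2/T1 = N2/N1
T2 = T1 * N2 / N1
T2 = 5 * 42 / 10
T2 = 210 / 10
T2 = 21 Nm

21 Nm


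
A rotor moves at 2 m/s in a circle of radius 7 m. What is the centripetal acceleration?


Given: v = 2 m/s, r = 7 m
Using a_c = v^2 / r
a_c = 2^2 / 7
a_c = 4 / 7
a_c = 4/7 m/s^2

4/7 m/s^2


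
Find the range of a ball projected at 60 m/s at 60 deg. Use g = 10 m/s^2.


Given: v0 = 60 m/s, theta = 60 deg, g = 10 m/s^2
sin(2*60) = sin(120) = sqrt(3)/2
Using R = v0^2 * sin(2*theta) / g
R = 60^2 * (sqrt(3)/2) / 10
R = 3600 * sqrt(3) / 20
R = 180*sqrt(3) m

180*sqrt(3) m


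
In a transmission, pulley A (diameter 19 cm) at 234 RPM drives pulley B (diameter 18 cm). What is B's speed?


Given: D1 = 19 cm, w1 = 234 RPM, D2 = 18 cm
Using D1*w1 = D2*w2
w2 = D1*w1 / D2
w2 = 19*234 / 18
w2 = 4446 / 18
w2 = 247 RPM

247 RPM


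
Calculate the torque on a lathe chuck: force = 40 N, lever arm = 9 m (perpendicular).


Given: F = 40 N, r = 9 m, angle = 90 deg (perpendicular)
Using tau = F * r * sin(90)
sin(90) = 1
tau = 40 * 9 * 1
tau = 360 Nm

360 Nm


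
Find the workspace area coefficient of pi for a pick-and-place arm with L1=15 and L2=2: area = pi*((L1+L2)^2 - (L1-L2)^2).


Given: L1 = 15, L2 = 2
(L1+L2)^2 = (17)^2 = 289
(L1-L2)^2 = (13)^2 = 169
Difference = 289 - 169 = 120
This equals 4*L1*L2 = 4*15*2 = 120
Workspace area = 120*pi

120


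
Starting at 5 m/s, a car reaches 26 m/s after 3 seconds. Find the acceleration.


Given: initial velocity v0 = 5 m/s, final velocity v = 26 m/s, time t = 3 s
Using a = (v - v0) / t
a = (26 - 5) / 3
a = 21 / 3
a = 7 m/s^2

7 m/s^2


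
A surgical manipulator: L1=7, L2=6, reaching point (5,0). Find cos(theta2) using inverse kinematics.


Given: L1 = 7, L2 = 6, target (x, y) = (5, 0)
Using cos(theta2) = (x^2 + y^2 - L1^2 - L2^2) / (2*L1*L2)
x^2 + y^2 = 5^2 + 0 = 25
L1^2 + L2^2 = 49 + 36 = 85
Numerator = 25 - 85 = -60
Denominator = 2*7*6 = 84
cos(theta2) = -60/84 = -5/7

-5/7


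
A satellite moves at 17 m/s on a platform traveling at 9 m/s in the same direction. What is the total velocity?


Given: object velocity = 17 m/s, platform velocity = 9 m/s (same direction)
Using classical velocity addition: v_total = v_object + v_platform
v_total = 17 + 9
v_total = 26 m/s

26 m/s


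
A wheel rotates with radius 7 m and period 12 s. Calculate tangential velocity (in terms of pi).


Given: radius r = 7 m, period T = 12 s
Using v = 2*pi*r / T
v = 2*pi*7 / 12
v = 14*pi / 12
v = 7/6*pi m/s

7/6*pi m/s


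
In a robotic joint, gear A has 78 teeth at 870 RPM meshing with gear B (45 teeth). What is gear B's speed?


Given: N1 = 78 teeth, w1 = 870 RPM, N2 = 45 teeth
Using N1*w1 = N2*w2
w2 = N1*w1 / N2
w2 = 78*870 / 45
w2 = 67860 / 45
w2 = 1508 RPM

1508 RPM


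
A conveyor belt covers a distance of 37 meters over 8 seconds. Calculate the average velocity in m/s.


Given: distance d = 37 m, time t = 8 s
Using v = d / t
v = 37 / 8
v = 37/8 m/s

37/8 m/s


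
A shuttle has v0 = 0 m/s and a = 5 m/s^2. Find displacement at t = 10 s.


Given: v0 = 0 m/s, a = 5 m/s^2, t = 10 s
Using s = v0*t + (1/2)*a*t^2
s = 0*10 + (1/2)*5*10^2
s = 0 + (1/2)*500
s = 0 + 250
s = 250

250 m


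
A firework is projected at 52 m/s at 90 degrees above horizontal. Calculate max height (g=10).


Given: v0 = 52 m/s, theta = 90 deg, g = 10 m/s^2
sin^2(90) = 1
Using H = v0^2 * sin^2(theta) / (2*g)
H = 52^2 * 1 / (2*10)
H = 2704 * 1 / 20
H = 2704 / 20
H = 676/5 m

676/5 m


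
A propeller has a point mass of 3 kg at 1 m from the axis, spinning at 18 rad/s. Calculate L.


Given: m = 3 kg, r = 1 m, omega = 18 rad/s
For a point mass: I = m*r^2
I = 3*1^2 = 3*1 = 3
L = I*omega = 3*18
L = 54 kg*m^2/s

54 kg*m^2/s


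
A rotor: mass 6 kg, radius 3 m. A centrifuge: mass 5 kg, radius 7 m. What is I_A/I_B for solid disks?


Given: M1=6 kg, R1=3 m, M2=5 kg, R2=7 m
For a disk: I = (1/2)*M*R^2, so I_A/I_B = (M1*R1^2)/(M2*R2^2)
M1*R1^2 = 6*9 = 54
M2*R2^2 = 5*49 = 245
I_A/I_B = 54/245 = 54/245

54/245


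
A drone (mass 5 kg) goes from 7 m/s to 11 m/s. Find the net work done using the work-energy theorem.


Given: m = 5 kg, v0 = 7 m/s, v = 11 m/s
Using W = (1/2)*m*(v^2 - v0^2)
v^2 = 11^2 = 121
v0^2 = 7^2 = 49
v^2 - v0^2 = 121 - 49 = 72
W = (1/2)*5*72 = 180 J

180 J


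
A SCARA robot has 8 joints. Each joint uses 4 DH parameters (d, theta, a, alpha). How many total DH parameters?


Given: 8 joints, 4 DH parameters per joint (d, theta, a, alpha)
Total DH parameters = number_of_joints * 4
Total = 8 * 4
Total = 32

32


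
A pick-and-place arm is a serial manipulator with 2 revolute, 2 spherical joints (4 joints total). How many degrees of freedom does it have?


Given: serial robot with 2 revolute, 2 spherical joints
DOF contribution per joint type: revolute=1, prismatic=1, spherical=3, fixed=0
DOF = 2*1 + 2*3
DOF = 8

8


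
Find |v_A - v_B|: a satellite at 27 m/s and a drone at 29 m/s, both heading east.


Given: v_A = 27 m/s east, v_B = 29 m/s east
Both move in the same direction; relative speed = |v_A - v_B|
|27 - 29| = |-2|
= 2 m/s

2 m/s


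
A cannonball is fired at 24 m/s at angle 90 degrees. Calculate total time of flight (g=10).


Given: v0 = 24 m/s, theta = 90 deg, g = 10 m/s^2
sin(90) = 1
Using T = 2*v0*sin(theta) / g
T = 2*24*1 / 10
T = 48 / 10
T = 24/5 s

24/5 s


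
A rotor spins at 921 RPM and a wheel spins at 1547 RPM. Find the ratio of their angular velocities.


Given: RPM_A = 921, RPM_B = 1547
omega = 2*pi*RPM/60, so omega_A/omega_B = RPM_A / RPM_B
omega_A/omega_B = 921 / 1547
omega_A/omega_B = 921/1547

921/1547


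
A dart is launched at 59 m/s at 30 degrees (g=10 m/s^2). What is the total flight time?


Given: v0 = 59 m/s, theta = 30 deg, g = 10 m/s^2
sin(30) = 1/2
Using T = 2*v0*sin(theta) / g
T = 2*59*1/2 / 10
T = 59 / 10
T = 59/10 s

59/10 s


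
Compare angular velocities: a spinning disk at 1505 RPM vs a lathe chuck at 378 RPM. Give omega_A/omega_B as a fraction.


Given: RPM_A = 1505, RPM_B = 378
omega = 2*pi*RPM/60, so omega_A/omega_B = RPM_A / RPM_B
omega_A/omega_B = 1505 / 378
omega_A/omega_B = 215/54

215/54


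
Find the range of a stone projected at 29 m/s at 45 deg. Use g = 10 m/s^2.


Given: v0 = 29 m/s, theta = 45 deg, g = 10 m/s^2
sin(2*45) = sin(90) = 1
Using R = v0^2 * sin(2*theta) / g
R = 29^2 * 1 / 10
R = 841 / 10
R = 841/10 m

841/10 m


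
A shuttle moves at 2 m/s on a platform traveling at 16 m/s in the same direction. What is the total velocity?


Given: object velocity = 2 m/s, platform velocity = 16 m/s (same direction)
Using classical velocity addition: v_total = v_object + v_platform
v_total = 2 + 16
v_total = 18 m/s

18 m/s


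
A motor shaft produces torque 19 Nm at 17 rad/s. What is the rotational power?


Given: tau = 19 Nm, omega = 17 rad/s
Using P = tau * omega
P = 19 * 17
P = 323 W

323 W


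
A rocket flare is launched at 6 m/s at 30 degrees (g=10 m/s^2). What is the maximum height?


Given: v0 = 6 m/s, theta = 30 deg, g = 10 m/s^2
sin^2(30) = 1/4
Using H = v0^2 * sin^2(theta) / (2*g)
H = 6^2 * 1/4 / (2*10)
H = 36 * 1/4 / 20
H = 9 / 20
H = 9/20 m

9/20 m


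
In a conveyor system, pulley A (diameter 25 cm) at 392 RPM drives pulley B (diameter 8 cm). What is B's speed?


Given: D1 = 25 cm, w1 = 392 RPM, D2 = 8 cm
Using D1*w1 = D2*w2
w2 = D1*w1 / D2
w2 = 25*392 / 8
w2 = 9800 / 8
w2 = 1225 RPM

1225 RPM


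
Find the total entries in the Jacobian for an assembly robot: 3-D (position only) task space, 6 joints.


Given: task space dimension = 3, joints = 6
Jacobian is a 3 x 6 matrix
Total entries = rows * columns
Total = 3 * 6
Total = 18

18


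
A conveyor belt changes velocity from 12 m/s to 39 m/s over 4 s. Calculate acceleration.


Given: initial velocity v0 = 12 m/s, final velocity v = 39 m/s, time t = 4 s
Using a = (v - v0) / t
a = (39 - 12) / 4
a = 27 / 4
a = 27/4 m/s^2

27/4 m/s^2


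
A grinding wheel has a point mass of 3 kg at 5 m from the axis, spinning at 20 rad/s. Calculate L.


Given: m = 3 kg, r = 5 m, omega = 20 rad/s
For a point mass: I = m*r^2
I = 3*5^2 = 3*25 = 75
L = I*omega = 75*20
L = 1500 kg*m^2/s

1500 kg*m^2/s


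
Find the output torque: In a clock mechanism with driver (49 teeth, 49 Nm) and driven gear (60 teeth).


Given: N1 = 49, N2 = 60, T1 = 49 Nm
Using T2/T1 = N2/N1
T2 = T1 * N2 / N1
T2 = 49 * 60 / 49
T2 = 2940 / 49
T2 = 60 Nm

60 Nm


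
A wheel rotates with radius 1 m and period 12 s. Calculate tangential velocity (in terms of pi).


Given: radius r = 1 m, period T = 12 s
Using v = 2*pi*r / T
v = 2*pi*1 / 12
v = 2*pi / 12
v = 1/6*pi m/s

1/6*pi m/s


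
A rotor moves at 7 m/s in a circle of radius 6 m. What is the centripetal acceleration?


Given: v = 7 m/s, r = 6 m
Using a_c = v^2 / r
a_c = 7^2 / 6
a_c = 49 / 6
a_c = 49/6 m/s^2

49/6 m/s^2


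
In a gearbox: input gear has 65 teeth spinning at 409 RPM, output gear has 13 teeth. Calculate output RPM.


Given: N1 = 65 teeth, w1 = 409 RPM, N2 = 13 teeth
Using N1*w1 = N2*w2
w2 = N1*w1 / N2
w2 = 65*409 / 13
w2 = 26585 / 13
w2 = 2045 RPM

2045 RPM


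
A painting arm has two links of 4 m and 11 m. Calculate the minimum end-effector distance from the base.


Given: L1 = 4 m, L2 = 11 m
For a 2-link planar arm, min reach = |L1 - L2| (second link folded back)
Min reach = |4 - 11|
Min reach = 7 m

7 m


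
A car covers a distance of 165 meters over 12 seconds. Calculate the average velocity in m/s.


Given: distance d = 165 m, time t = 12 s
Using v = d / t
v = 165 / 12
v = 55/4 m/s

55/4 m/s


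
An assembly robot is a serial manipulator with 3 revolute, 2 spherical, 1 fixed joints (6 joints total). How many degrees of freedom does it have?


Given: serial robot with 3 revolute, 2 spherical, 1 fixed joints
DOF contribution per joint type: revolute=1, prismatic=1, spherical=3, fixed=0
DOF = 3*1 + 2*3 + 1*0
DOF = 9

9


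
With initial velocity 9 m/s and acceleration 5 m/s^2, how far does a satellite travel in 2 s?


Given: v0 = 9 m/s, a = 5 m/s^2, t = 2 s
Using s = v0*t + (1/2)*a*t^2
s = 9*2 + (1/2)*5*2^2
s = 18 + (1/2)*20
s = 18 + 10
s = 28

28 m


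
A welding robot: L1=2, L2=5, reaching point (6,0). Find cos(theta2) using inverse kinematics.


Given: L1 = 2, L2 = 5, target (x, y) = (6, 0)
Using cos(theta2) = (x^2 + y^2 - L1^2 - L2^2) / (2*L1*L2)
x^2 + y^2 = 6^2 + 0 = 36
L1^2 + L2^2 = 4 + 25 = 29
Numerator = 36 - 29 = 7
Denominator = 2*2*5 = 20
cos(theta2) = 7/20 = 7/20

7/20


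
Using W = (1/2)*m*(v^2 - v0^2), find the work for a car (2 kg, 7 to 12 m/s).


Given: m = 2 kg, v0 = 7 m/s, v = 12 m/s
Using W = (1/2)*m*(v^2 - v0^2)
v^2 = 12^2 = 144
v0^2 = 7^2 = 49
v^2 - v0^2 = 144 - 49 = 95
W = (1/2)*2*95 = 95 J

95 J


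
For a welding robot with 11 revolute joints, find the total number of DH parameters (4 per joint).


Given: 11 joints, 4 DH parameters per joint (d, theta, a, alpha)
Total DH parameters = number_of_joints * 4
Total = 11 * 4
Total = 44

44


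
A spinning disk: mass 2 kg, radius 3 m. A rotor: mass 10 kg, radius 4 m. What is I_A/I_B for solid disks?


Given: M1=2 kg, R1=3 m, M2=10 kg, R2=4 m
For a disk: I = (1/2)*M*R^2, so I_A/I_B = (M1*R1^2)/(M2*R2^2)
M1*R1^2 = 2*9 = 18
M2*R2^2 = 10*16 = 160
I_A/I_B = 18/160 = 9/80

9/80


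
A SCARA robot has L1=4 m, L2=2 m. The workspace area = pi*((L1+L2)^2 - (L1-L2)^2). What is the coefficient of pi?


Given: L1 = 4, L2 = 2
(L1+L2)^2 = (6)^2 = 36
(L1-L2)^2 = (2)^2 = 4
Difference = 36 - 4 = 32
This equals 4*L1*L2 = 4*4*2 = 32
Workspace area = 32*pi

32


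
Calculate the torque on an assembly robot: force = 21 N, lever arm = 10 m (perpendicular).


Given: F = 21 N, r = 10 m, angle = 90 deg (perpendicular)
Using tau = F * r * sin(90)
sin(90) = 1
tau = 21 * 10 * 1
tau = 210 Nm

210 Nm


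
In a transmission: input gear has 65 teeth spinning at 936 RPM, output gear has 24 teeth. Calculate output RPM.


Given: N1 = 65 teeth, w1 = 936 RPM, N2 = 24 teeth
Using N1*w1 = N2*w2
w2 = N1*w1 / N2
w2 = 65*936 / 24
w2 = 60840 / 24
w2 = 2535 RPM

2535 RPM


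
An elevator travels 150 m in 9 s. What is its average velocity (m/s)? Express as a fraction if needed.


Given: distance d = 150 m, time t = 9 s
Using v = d / t
v = 150 / 9
v = 50/3 m/s

50/3 m/s


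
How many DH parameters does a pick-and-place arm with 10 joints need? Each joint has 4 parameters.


Given: 10 joints, 4 DH parameters per joint (d, theta, a, alpha)
Total DH parameters = number_of_joints * 4
Total = 10 * 4
Total = 40

40


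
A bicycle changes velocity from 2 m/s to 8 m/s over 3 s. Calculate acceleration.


Given: initial velocity v0 = 2 m/s, final velocity v = 8 m/s, time t = 3 s
Using a = (v - v0) / t
a = (8 - 2) / 3
a = 6 / 3
a = 2 m/s^2

2 m/s^2


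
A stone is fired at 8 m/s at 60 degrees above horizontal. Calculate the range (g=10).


Given: v0 = 8 m/s, theta = 60 deg, g = 10 m/s^2
sin(2*60) = sin(120) = sqrt(3)/2
Using R = v0^2 * sin(2*theta) / g
R = 8^2 * (sqrt(3)/2) / 10
R = 64 * sqrt(3) / 20
R = 16/5*sqrt(3) m

16/5*sqrt(3) m


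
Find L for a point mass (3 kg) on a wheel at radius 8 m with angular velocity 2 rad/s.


Given: m = 3 kg, r = 8 m, omega = 2 rad/s
For a point mass: I = m*r^2
I = 3*8^2 = 3*64 = 192
L = I*omega = 192*2
L = 384 kg*m^2/s

384 kg*m^2/s


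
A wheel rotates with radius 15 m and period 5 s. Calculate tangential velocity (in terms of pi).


Given: radius r = 15 m, period T = 5 s
Using v = 2*pi*r / T
v = 2*pi*15 / 5
v = 30*pi / 5
v = 6*pi m/s

6*pi m/s


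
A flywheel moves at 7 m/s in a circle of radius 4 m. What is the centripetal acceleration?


Given: v = 7 m/s, r = 4 m
Using a_c = v^2 / r
a_c = 7^2 / 4
a_c = 49 / 4
a_c = 49/4 m/s^2

49/4 m/s^2


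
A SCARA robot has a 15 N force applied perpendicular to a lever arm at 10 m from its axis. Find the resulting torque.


Given: F = 15 N, r = 10 m, angle = 90 deg (perpendicular)
Using tau = F * r * sin(90)
sin(90) = 1
tau = 15 * 10 * 1
tau = 150 Nm

150 Nm


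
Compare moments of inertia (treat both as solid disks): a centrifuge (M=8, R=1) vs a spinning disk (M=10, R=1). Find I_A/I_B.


Given: M1=8 kg, R1=1 m, M2=10 kg, R2=1 m
For a disk: I = (1/2)*M*R^2, so I_A/I_B = (M1*R1^2)/(M2*R2^2)
M1*R1^2 = 8*1 = 8
M2*R2^2 = 10*1 = 10
I_A/I_B = 8/10 = 4/5

4/5


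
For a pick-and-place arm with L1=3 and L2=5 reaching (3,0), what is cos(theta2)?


Given: L1 = 3, L2 = 5, target (x, y) = (3, 0)
Using cos(theta2) = (x^2 + y^2 - L1^2 - L2^2) / (2*L1*L2)
x^2 + y^2 = 3^2 + 0 = 9
L1^2 + L2^2 = 9 + 25 = 34
Numerator = 9 - 34 = -25
Denominator = 2*3*5 = 30
cos(theta2) = -25/30 = -5/6

-5/6


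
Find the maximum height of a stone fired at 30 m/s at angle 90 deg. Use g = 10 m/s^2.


Given: v0 = 30 m/s, theta = 90 deg, g = 10 m/s^2
sin^2(90) = 1
Using H = v0^2 * sin^2(theta) / (2*g)
H = 30^2 * 1 / (2*10)
H = 900 * 1 / 20
H = 900 / 20
H = 45 m

45 m


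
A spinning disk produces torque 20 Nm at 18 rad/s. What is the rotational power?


Given: tau = 20 Nm, omega = 18 rad/s
Using P = tau * omega
P = 20 * 18
P = 360 W

360 W


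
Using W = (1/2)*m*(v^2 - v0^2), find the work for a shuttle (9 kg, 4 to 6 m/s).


Given: m = 9 kg, v0 = 4 m/s, v = 6 m/s
Using W = (1/2)*m*(v^2 - v0^2)
v^2 = 6^2 = 36
v0^2 = 4^2 = 16
v^2 - v0^2 = 36 - 16 = 20
W = (1/2)*9*20 = 90 J

90 J


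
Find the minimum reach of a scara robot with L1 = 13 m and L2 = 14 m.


Given: L1 = 13 m, L2 = 14 m
For a 2-link planar arm, min reach = |L1 - L2| (second link folded back)
Min reach = |13 - 14|
Min reach = 1 m

1 m
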